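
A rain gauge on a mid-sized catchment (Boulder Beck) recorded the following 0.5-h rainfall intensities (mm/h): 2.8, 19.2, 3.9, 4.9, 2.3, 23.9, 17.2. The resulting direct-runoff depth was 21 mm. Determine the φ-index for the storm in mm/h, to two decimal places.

Only the 3 blocks with intensity above φ contribute runoff: 19.2, 23.9, 17.2 mm/h.
Σ(I−φ)·Δt = d  ⇒  (19.2+23.9+17.2 − 3φ)·0.5 = 21
φ = (60.30 − 21/0.5) / 3 = 6.10 mm/h.

φ ≈ 6.10 mm/h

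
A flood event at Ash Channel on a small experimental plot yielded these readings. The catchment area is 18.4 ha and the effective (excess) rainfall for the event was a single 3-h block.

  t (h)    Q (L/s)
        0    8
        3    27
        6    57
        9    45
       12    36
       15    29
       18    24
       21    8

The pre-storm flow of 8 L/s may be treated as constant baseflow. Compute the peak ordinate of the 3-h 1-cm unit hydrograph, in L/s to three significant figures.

U_p ≈ 49.1 L/s

Direct runoff: 0.0, 19.0, 49.0, 37.0, 28.0, 21.0, 16.0, 0.0 L/s; ΣQ_DR = 170.0 L/s, peak = 49.0 L/s.
Runoff depth d = ΣQ_DR·Δt / A = 170.0 × 10800 / (18.4 ha) = 9.978 mm.
The 1-cm UH is the DRH scaled by (10 mm)/d, so U_p = 49.0 × 10/9.978 = 49.1 L/s.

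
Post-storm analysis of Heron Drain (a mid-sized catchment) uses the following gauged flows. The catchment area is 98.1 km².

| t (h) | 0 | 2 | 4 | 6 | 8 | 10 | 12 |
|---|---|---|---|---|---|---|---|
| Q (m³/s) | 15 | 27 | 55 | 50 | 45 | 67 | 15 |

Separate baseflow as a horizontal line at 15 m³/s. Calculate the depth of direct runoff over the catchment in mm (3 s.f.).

d ≈ 12.4 mm

Direct runoff: 0.0, 12.0, 40.0, 35.0, 30.0, 52.0, 0.0 m³/s; ΣQ_DR = 169.0 m³/s.
V = ΣQ_DR · Δt = 169.0 × 7200 s = 1.217 × 10^6 m³.
Over A = 98.1 km², depth = V / A = 12.4 mm.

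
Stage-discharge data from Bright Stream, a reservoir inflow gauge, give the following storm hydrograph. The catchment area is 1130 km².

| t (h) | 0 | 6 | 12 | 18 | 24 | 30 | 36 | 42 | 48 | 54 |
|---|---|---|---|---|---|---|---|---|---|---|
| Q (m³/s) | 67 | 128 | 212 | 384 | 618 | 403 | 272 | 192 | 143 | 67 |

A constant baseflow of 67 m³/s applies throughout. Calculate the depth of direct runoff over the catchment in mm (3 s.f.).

d ≈ 34.7 mm

Direct runoff: 0.0, 61.0, 145.0, 317.0, 551.0, 336.0, 205.0, 125.0, 76.0, 0.0 m³/s; ΣQ_DR = 1816 m³/s.
V = ΣQ_DR · Δt = 1816 × 21600 s = 3.923 × 10^7 m³.
Over A = 1130 km², depth = V / A = 34.7 mm.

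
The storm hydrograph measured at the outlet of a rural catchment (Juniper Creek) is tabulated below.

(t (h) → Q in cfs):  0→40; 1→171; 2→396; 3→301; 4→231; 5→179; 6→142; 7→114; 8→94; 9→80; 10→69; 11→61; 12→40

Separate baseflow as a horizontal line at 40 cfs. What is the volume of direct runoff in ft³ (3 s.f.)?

Direct-runoff ordinates (Q − Q_b): 0.0, 131.0, 356.0, 261.0, 191.0, 139.0, 102.0, 74.0, 54.0, 40.0, 29.0, 21.0, 0.0 cfs.
ΣQ_DR = 1398 cfs.
With Δt = 1 h = 3600 s, V = ΣQ_DR · Δt = 1398 × 3600 = 5.03 × 10^6 ft³.

V ≈ 5.03 × 10^6 ft³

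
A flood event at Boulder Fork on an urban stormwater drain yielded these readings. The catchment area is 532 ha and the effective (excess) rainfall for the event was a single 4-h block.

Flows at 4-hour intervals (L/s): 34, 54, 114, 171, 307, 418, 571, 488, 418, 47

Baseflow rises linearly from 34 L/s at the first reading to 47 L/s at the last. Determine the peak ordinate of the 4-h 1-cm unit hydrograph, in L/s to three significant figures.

Direct runoff: 0.00, 18.56, 77.11, 132.67, 267.22, 376.78, 528.33, 443.89, 372.44, 0.00 L/s; ΣQ_DR = 2217 L/s, peak = 528.33 L/s.
Runoff depth d = ΣQ_DR·Δt / A = 2217 × 14400 / (532 ha) = 6.001 mm.
The 1-cm UH is the DRH scaled by (10 mm)/d, so U_p = 528.33 × 10/6.001 = 880 L/s.

U_p ≈ 880 L/s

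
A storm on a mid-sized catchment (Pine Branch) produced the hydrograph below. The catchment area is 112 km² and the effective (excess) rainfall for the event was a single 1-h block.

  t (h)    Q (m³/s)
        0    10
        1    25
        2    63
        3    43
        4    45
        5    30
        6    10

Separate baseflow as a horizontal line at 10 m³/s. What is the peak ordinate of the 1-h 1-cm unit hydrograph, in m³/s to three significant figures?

U_p ≈ 106 m³/s

Direct runoff: 0.0, 15.0, 53.0, 33.0, 35.0, 20.0, 0.0 m³/s; ΣQ_DR = 156.0 m³/s, peak = 53.0 m³/s.
Runoff depth d = ΣQ_DR·Δt / A = 156.0 × 3600 / (112 km²) = 5.014 mm.
The 1-cm UH is the DRH scaled by (10 mm)/d, so U_p = 53.0 × 10/5.014 = 106 m³/s.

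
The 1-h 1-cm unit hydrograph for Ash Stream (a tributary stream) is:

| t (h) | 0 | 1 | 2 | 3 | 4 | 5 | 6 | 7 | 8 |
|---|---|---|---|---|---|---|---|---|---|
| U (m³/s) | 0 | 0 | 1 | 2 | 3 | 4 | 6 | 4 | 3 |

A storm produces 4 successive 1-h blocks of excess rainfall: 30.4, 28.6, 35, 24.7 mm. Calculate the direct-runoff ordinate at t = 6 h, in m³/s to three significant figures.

By discrete convolution, Q_j = Σ (P_i / 10 mm) · U_{j−i}.
At t = 6 h (j=6): Q = (30.4/10)·6 + (28.6/10)·4 + (35/10)·3 + (24.7/10)·2 = 45.1 m³/s.

Q ≈ 45.1 m³/s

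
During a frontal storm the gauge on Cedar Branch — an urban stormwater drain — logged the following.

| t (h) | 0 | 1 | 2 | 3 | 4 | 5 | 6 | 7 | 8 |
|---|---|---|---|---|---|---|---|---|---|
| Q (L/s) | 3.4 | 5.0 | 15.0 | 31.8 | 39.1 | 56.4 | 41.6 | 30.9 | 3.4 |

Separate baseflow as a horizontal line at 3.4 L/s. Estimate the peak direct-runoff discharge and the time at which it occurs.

Q_p = 53.0 L/s at t = 5 h

Subtracting baseflow gives direct-runoff ordinates: 0.0, 1.6, 11.6, 28.4, 35.7, 53.0, 38.2, 27.5, 0.0 L/s.
The maximum is 53.0 L/s, occurring at the reading for t = 5 h.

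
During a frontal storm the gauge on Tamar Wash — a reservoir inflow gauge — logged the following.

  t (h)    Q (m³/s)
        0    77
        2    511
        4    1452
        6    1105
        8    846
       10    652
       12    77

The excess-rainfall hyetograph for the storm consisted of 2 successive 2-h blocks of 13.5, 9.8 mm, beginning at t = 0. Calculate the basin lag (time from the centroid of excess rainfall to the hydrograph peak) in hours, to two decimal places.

t_L ≈ 2.16 h

Centroid of excess rainfall: t_c = Σ P_i·t̄_i / ΣP_i = 1.8412 h (block centres at 1, 3 h).
Hydrograph peak occurs at t = 4 h, so basin lag t_L = 4 − 1.8412 = 2.16 h.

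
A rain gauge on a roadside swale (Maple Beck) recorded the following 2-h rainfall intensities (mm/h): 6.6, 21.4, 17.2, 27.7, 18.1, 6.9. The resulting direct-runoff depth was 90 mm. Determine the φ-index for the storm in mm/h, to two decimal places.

Only the 4 blocks with intensity above φ contribute runoff: 21.4, 17.2, 27.7, 18.1 mm/h.
Σ(I−φ)·Δt = d  ⇒  (21.4+17.2+27.7+18.1 − 4φ)·2 = 90
φ = (84.40 − 90/2) / 4 = 9.85 mm/h.

φ ≈ 9.85 mm/h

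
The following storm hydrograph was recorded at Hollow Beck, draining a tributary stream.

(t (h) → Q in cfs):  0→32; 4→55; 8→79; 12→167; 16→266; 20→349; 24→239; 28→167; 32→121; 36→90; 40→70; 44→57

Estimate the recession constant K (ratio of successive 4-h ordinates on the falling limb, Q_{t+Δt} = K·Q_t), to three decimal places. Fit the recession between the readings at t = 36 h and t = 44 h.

K ≈ 0.796

Using the recession-limb readings at t = 36 h and t = 44 h: Q falls from 90 to 57 cfs over 2 intervals.
K = (Q₂/Q₁)^(1/2) = (57/90)^(1/2) = 0.796.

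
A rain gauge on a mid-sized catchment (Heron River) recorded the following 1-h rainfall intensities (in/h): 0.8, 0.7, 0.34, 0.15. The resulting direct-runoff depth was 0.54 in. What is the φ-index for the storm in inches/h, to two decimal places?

φ ≈ 0.48 in/h

Only the 2 blocks with intensity above φ contribute runoff: 0.8, 0.7 in/h.
Σ(I−φ)·Δt = d  ⇒  (0.8+0.7 − 2φ)·1 = 0.54
φ = (1.500 − 0.54/1) / 2 = 0.48 in/h.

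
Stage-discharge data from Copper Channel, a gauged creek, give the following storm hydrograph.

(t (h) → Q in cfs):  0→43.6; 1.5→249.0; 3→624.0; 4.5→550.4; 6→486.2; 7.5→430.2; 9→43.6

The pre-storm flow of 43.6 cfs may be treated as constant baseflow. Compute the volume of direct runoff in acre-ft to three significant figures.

V ≈ 263 acre-ft

Direct-runoff ordinates (Q − Q_b): 0.0, 205.4, 580.4, 506.8, 442.6, 386.6, 0.0 cfs.
ΣQ_DR = 2122 cfs.
With Δt = 1.5 h = 5400 s, V = ΣQ_DR · Δt = 2122 × 5400 = 1.15 × 10^7 ft³ = 263 acre-ft.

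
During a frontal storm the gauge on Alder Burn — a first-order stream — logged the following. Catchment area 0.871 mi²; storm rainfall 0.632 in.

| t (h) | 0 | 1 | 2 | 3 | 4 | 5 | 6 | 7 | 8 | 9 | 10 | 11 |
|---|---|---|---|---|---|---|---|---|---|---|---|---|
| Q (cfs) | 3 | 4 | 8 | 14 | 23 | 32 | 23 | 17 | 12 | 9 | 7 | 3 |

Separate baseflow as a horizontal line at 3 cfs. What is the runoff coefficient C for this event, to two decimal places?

C ≈ 0.33

ΣQ_DR = 119.0 cfs; V = ΣQ_DR·Δt = 4.284 × 10^5 ft³.
Runoff depth d = V / A = 0.2117 in.
C = d / P = 0.2117 / 0.632 = 0.33.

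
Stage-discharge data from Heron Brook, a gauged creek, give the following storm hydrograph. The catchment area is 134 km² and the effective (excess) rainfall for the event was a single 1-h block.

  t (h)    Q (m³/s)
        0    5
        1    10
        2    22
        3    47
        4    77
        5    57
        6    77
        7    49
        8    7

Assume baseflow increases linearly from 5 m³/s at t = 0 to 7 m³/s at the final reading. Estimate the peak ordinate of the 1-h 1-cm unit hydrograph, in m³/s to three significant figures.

U_p ≈ 89.0 m³/s

Direct runoff: 0.00, 4.75, 16.50, 41.25, 71.00, 50.75, 70.50, 42.25, 0.00 m³/s; ΣQ_DR = 297.0 m³/s, peak = 71.00 m³/s.
Runoff depth d = ΣQ_DR·Δt / A = 297.0 × 3600 / (134 km²) = 7.979 mm.
The 1-cm UH is the DRH scaled by (10 mm)/d, so U_p = 71.00 × 10/7.979 = 89.0 m³/s.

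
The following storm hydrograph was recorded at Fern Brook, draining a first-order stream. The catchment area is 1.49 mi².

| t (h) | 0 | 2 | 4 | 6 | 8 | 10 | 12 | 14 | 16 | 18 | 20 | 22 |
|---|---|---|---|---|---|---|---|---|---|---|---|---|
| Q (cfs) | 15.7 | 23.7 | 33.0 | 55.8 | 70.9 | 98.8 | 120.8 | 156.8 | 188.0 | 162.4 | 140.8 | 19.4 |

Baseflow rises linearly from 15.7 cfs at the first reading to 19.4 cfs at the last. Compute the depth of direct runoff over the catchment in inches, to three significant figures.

d ≈ 1.82 in

Direct runoff: 0.00, 7.66, 16.63, 39.09, 53.85, 81.42, 103.08, 138.75, 169.61, 143.67, 121.74, 0.00 cfs; ΣQ_DR = 875.5 cfs.
V = ΣQ_DR · Δt = 875.5 × 7200 s = 6.304 × 10^6 ft³.
Over A = 1.49 mi², depth = V / A = 1.82 in.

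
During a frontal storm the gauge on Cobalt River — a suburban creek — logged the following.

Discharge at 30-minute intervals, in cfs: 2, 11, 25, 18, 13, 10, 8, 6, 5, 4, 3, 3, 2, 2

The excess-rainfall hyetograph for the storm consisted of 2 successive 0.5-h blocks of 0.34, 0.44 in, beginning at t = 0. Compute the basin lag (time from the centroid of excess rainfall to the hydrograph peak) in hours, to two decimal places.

t_L ≈ 0.47 h

Centroid of excess rainfall: t_c = Σ P_i·t̄_i / ΣP_i = 0.5321 h (block centres at 0.25, 0.75 h).
Hydrograph peak occurs at t = 1 h, so basin lag t_L = 1 − 0.5321 = 0.47 h.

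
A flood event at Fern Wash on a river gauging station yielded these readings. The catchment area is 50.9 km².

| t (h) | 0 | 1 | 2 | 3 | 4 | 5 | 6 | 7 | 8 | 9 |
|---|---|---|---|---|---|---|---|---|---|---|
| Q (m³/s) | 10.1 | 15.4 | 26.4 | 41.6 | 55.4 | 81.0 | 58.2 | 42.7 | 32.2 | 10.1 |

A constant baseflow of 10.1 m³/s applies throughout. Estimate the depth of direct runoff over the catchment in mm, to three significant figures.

d ≈ 19.2 mm

Direct runoff: 0.0, 5.3, 16.3, 31.5, 45.3, 70.9, 48.1, 32.6, 22.1, 0.0 m³/s; ΣQ_DR = 272.1 m³/s.
V = ΣQ_DR · Δt = 272.1 × 3600 s = 9.796 × 10^5 m³.
Over A = 50.9 km², depth = V / A = 19.2 mm.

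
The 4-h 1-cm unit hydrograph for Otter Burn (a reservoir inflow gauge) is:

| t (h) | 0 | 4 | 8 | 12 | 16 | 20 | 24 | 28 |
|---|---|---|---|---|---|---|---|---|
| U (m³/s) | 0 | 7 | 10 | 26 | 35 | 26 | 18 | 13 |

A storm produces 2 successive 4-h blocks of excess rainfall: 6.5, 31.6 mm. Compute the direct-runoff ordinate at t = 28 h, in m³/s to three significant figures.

Q ≈ 65.3 m³/s

By discrete convolution, Q_j = Σ (P_i / 10 mm) · U_{j−i}.
At t = 28 h (j=7): Q = (6.5/10)·13 + (31.6/10)·18 = 65.3 m³/s.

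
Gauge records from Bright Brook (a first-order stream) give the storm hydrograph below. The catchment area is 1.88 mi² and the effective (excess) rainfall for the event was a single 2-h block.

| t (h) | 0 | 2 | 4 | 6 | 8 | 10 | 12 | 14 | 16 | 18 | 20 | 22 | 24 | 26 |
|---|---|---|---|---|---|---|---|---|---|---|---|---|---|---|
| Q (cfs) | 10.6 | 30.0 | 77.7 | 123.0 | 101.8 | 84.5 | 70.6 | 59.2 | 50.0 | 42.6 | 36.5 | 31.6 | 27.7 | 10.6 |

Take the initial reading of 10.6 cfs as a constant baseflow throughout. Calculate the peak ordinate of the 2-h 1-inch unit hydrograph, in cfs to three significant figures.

Direct runoff: 0.0, 19.4, 67.1, 112.4, 91.2, 73.9, 60.0, 48.6, 39.4, 32.0, 25.9, 21.0, 17.1, 0.0 cfs; ΣQ_DR = 608.0 cfs, peak = 112.4 cfs.
Runoff depth d = ΣQ_DR·Δt / A = 608.0 × 7200 / (1.88 mi²) = 1.002 in.
The 1-inch UH is the DRH scaled by (1 in)/d, so U_p = 112.4 × 1/1.002 = 112 cfs.

U_p ≈ 112 cfs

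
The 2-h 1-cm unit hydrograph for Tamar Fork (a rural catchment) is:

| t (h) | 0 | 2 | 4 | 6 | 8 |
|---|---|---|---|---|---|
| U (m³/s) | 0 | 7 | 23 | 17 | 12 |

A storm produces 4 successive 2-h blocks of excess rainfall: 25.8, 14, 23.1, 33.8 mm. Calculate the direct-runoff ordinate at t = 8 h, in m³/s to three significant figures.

By discrete convolution, Q_j = Σ (P_i / 10 mm) · U_{j−i}.
At t = 8 h (j=4): Q = (25.8/10)·12 + (14/10)·17 + (23.1/10)·23 + (33.8/10)·7 = 132 m³/s.

Q ≈ 132 m³/s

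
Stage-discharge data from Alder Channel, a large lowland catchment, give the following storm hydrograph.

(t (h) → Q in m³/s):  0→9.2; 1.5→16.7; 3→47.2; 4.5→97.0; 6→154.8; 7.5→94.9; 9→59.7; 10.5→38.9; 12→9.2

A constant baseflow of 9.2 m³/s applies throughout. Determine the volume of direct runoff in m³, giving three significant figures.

Direct-runoff ordinates (Q − Q_b): 0.0, 7.5, 38.0, 87.8, 145.6, 85.7, 50.5, 29.7, 0.0 m³/s.
ΣQ_DR = 444.8 m³/s.
With Δt = 1.5 h = 5400 s, V = ΣQ_DR · Δt = 444.8 × 5400 = 2.40 × 10^6 m³.

V ≈ 2.40 × 10^6 m³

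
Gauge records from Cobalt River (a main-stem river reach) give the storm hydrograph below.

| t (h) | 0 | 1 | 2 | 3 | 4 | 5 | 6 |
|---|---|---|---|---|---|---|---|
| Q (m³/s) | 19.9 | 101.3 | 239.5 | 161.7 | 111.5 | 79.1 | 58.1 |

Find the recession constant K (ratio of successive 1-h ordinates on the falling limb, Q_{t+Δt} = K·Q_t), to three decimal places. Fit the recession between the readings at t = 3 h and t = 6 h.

Using the recession-limb readings at t = 3 h and t = 6 h: Q falls from 161.7 to 58.1 m³/s over 3 intervals.
K = (Q₂/Q₁)^(1/3) = (58.1/161.7)^(1/3) = 0.711.

K ≈ 0.711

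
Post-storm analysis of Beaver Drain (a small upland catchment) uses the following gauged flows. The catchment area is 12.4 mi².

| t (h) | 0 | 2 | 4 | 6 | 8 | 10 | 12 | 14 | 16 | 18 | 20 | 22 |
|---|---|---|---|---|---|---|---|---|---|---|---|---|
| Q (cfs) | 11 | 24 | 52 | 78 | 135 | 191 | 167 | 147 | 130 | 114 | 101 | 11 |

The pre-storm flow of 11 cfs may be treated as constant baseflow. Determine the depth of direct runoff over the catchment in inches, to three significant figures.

d ≈ 0.257 in

Direct runoff: 0.0, 13.0, 41.0, 67.0, 124.0, 180.0, 156.0, 136.0, 119.0, 103.0, 90.0, 0.0 cfs; ΣQ_DR = 1029 cfs.
V = ΣQ_DR · Δt = 1029 × 7200 s = 7.409 × 10^6 ft³.
Over A = 12.4 mi², depth = V / A = 0.257 in.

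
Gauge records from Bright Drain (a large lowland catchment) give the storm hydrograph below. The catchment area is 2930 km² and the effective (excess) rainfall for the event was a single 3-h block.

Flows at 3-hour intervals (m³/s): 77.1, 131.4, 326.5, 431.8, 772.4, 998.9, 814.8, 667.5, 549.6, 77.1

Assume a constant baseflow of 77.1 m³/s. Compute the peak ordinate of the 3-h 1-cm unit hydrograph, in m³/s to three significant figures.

Direct runoff: 0.0, 54.3, 249.4, 354.7, 695.3, 921.8, 737.7, 590.4, 472.5, 0.0 m³/s; ΣQ_DR = 4076 m³/s, peak = 921.8 m³/s.
Runoff depth d = ΣQ_DR·Δt / A = 4076 × 10800 / (2930 km²) = 15.02 mm.
The 1-cm UH is the DRH scaled by (10 mm)/d, so U_p = 921.8 × 10/15.02 = 614 m³/s.

U_p ≈ 614 m³/s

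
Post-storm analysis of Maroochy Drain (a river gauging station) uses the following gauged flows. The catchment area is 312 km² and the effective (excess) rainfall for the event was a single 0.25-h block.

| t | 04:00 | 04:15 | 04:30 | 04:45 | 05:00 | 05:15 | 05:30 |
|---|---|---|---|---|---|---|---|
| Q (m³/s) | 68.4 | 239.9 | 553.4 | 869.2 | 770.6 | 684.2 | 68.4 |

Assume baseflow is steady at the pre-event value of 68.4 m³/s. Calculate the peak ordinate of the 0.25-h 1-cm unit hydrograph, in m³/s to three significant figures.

U_p ≈ 1000 m³/s

Direct runoff: 0.0, 171.5, 485.0, 800.8, 702.2, 615.8, 0.0 m³/s; ΣQ_DR = 2775 m³/s, peak = 800.8 m³/s.
Runoff depth d = ΣQ_DR·Δt / A = 2775 × 900 / (312 km²) = 8.006 mm.
The 1-cm UH is the DRH scaled by (10 mm)/d, so U_p = 800.8 × 10/8.006 = 1000 m³/s.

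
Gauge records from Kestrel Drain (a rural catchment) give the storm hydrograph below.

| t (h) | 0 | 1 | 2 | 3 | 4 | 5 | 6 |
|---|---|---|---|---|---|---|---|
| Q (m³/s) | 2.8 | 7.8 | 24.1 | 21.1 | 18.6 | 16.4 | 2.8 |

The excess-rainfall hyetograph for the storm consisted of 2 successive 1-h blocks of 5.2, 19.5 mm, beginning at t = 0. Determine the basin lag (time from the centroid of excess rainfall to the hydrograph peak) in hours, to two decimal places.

t_L ≈ 0.71 h

Centroid of excess rainfall: t_c = Σ P_i·t̄_i / ΣP_i = 1.2895 h (block centres at 0.5, 1.5 h).
Hydrograph peak occurs at t = 2 h, so basin lag t_L = 2 − 1.2895 = 0.71 h.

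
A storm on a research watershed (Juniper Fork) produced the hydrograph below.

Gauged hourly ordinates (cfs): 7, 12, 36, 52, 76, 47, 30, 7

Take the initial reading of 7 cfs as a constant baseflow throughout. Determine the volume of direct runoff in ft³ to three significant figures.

V ≈ 7.60 × 10^5 ft³

Direct-runoff ordinates (Q − Q_b): 0.0, 5.0, 29.0, 45.0, 69.0, 40.0, 23.0, 0.0 cfs.
ΣQ_DR = 211.0 cfs.
With Δt = 1 h = 3600 s, V = ΣQ_DR · Δt = 211.0 × 3600 = 7.60 × 10^5 ft³.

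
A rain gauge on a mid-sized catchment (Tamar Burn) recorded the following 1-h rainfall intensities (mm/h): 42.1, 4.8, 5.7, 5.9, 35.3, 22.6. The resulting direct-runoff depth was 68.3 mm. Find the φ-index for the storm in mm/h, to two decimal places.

φ ≈ 10.57 mm/h

Only the 3 blocks with intensity above φ contribute runoff: 42.1, 35.3, 22.6 mm/h.
Σ(I−φ)·Δt = d  ⇒  (42.1+35.3+22.6 − 3φ)·1 = 68.3
φ = (100.0 − 68.3/1) / 3 = 10.57 mm/h.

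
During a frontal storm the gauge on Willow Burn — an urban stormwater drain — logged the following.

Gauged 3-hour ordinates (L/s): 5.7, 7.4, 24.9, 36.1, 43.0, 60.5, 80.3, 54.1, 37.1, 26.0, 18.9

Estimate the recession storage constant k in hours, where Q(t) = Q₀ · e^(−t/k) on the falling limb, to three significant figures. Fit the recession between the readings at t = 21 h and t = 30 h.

k ≈ 8.56 h

On the falling limb, Q drops from 54.1 to 18.9 L/s between t = 21 h and t = 30 h (Δt = 9 h).
k = −Δt / ln(Q₂/Q₁) = −9 / ln(18.9/54.1) = 8.56 h.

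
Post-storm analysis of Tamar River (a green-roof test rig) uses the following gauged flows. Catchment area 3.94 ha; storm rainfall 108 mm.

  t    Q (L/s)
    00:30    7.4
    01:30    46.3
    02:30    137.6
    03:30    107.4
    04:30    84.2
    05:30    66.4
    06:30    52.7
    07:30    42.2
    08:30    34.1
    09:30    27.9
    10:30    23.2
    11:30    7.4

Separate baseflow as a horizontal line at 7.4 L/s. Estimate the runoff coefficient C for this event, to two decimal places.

ΣQ_DR = 548.0 L/s; V = ΣQ_DR·Δt = 1.973 × 10^6 L.
Runoff depth d = V / A = 50.07 mm.
C = d / P = 50.07 / 108 = 0.46.

C ≈ 0.46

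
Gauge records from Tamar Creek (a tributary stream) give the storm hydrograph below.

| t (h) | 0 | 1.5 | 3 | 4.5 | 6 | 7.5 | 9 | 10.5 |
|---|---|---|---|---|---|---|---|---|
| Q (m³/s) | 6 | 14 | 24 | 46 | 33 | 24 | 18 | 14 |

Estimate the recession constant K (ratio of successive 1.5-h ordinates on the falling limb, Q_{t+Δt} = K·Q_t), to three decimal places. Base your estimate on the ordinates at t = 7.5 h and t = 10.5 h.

Using the recession-limb readings at t = 7.5 h and t = 10.5 h: Q falls from 24 to 14 m³/s over 2 intervals.
K = (Q₂/Q₁)^(1/2) = (14/24)^(1/2) = 0.764.

K ≈ 0.764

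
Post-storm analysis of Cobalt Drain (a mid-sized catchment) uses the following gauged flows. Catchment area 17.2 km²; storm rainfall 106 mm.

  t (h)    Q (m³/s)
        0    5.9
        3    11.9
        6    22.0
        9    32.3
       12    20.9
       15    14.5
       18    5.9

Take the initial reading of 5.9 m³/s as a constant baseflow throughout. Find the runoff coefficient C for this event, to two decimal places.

C ≈ 0.43

ΣQ_DR = 72.10 m³/s; V = ΣQ_DR·Δt = 7.787 × 10^5 m³.
Runoff depth d = V / A = 45.27 mm.
C = d / P = 45.27 / 106 = 0.43.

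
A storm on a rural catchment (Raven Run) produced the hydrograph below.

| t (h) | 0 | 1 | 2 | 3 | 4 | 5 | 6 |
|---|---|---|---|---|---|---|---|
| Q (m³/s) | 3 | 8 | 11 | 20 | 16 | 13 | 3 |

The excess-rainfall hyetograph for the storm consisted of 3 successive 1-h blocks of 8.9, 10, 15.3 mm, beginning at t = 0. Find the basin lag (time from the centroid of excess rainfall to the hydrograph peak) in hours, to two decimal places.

Centroid of excess rainfall: t_c = Σ P_i·t̄_i / ΣP_i = 1.6871 h (block centres at 0.5, 1.5, 2.5 h).
Hydrograph peak occurs at t = 3 h, so basin lag t_L = 3 − 1.6871 = 1.31 h.

t_L ≈ 1.31 h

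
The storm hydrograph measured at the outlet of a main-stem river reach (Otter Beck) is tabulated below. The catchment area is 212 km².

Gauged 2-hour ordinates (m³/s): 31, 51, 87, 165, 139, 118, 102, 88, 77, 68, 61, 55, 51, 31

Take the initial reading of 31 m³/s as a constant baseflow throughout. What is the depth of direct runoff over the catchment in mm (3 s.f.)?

Direct runoff: 0.0, 20.0, 56.0, 134.0, 108.0, 87.0, 71.0, 57.0, 46.0, 37.0, 30.0, 24.0, 20.0, 0.0 m³/s; ΣQ_DR = 690.0 m³/s.
V = ΣQ_DR · Δt = 690.0 × 7200 s = 4.968 × 10^6 m³.
Over A = 212 km², depth = V / A = 23.4 mm.

d ≈ 23.4 mm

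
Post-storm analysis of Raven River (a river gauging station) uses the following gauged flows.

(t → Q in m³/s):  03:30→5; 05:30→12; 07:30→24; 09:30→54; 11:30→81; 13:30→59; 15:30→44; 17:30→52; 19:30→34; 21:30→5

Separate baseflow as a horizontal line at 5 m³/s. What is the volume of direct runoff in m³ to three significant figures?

Direct-runoff ordinates (Q − Q_b): 0.0, 7.0, 19.0, 49.0, 76.0, 54.0, 39.0, 47.0, 29.0, 0.0 m³/s.
ΣQ_DR = 320.0 m³/s.
With Δt = 2 h = 7200 s, V = ΣQ_DR · Δt = 320.0 × 7200 = 2.30 × 10^6 m³.

V ≈ 2.30 × 10^6 m³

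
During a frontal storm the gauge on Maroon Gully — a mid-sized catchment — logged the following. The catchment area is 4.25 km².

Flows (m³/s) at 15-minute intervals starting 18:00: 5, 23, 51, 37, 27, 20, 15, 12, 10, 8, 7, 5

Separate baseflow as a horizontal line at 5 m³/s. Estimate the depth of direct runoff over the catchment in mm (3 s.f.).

d ≈ 33.9 mm

Direct runoff: 0.0, 18.0, 46.0, 32.0, 22.0, 15.0, 10.0, 7.0, 5.0, 3.0, 2.0, 0.0 m³/s; ΣQ_DR = 160.0 m³/s.
V = ΣQ_DR · Δt = 160.0 × 900 s = 1.440 × 10^5 m³.
Over A = 4.25 km², depth = V / A = 33.9 mm.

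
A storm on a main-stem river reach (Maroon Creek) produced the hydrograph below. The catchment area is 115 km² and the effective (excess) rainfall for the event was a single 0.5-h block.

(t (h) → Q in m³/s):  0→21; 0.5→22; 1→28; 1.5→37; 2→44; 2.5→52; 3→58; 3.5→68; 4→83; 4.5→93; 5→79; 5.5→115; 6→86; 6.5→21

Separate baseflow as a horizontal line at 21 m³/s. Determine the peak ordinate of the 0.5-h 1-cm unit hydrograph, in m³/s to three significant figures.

U_p ≈ 117 m³/s

Direct runoff: 0.0, 1.0, 7.0, 16.0, 23.0, 31.0, 37.0, 47.0, 62.0, 72.0, 58.0, 94.0, 65.0, 0.0 m³/s; ΣQ_DR = 513.0 m³/s, peak = 94.0 m³/s.
Runoff depth d = ΣQ_DR·Δt / A = 513.0 × 1800 / (115 km²) = 8.030 mm.
The 1-cm UH is the DRH scaled by (10 mm)/d, so U_p = 94.0 × 10/8.030 = 117 m³/s.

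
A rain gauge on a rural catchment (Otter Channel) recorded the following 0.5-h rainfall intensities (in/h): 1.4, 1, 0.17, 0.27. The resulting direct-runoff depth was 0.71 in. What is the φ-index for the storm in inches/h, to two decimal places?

φ ≈ 0.49 in/h

Only the 2 blocks with intensity above φ contribute runoff: 1.4, 1 in/h.
Σ(I−φ)·Δt = d  ⇒  (1.4+1 − 2φ)·0.5 = 0.71
φ = (2.400 − 0.71/0.5) / 2 = 0.49 in/h.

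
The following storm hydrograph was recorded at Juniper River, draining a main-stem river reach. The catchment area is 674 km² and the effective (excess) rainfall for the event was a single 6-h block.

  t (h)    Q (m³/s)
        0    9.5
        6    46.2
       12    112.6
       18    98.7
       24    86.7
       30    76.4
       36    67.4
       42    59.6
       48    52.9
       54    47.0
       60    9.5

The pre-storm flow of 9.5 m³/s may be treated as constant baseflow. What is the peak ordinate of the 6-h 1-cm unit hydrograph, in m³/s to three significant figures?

Direct runoff: 0.0, 36.7, 103.1, 89.2, 77.2, 66.9, 57.9, 50.1, 43.4, 37.5, 0.0 m³/s; ΣQ_DR = 562.0 m³/s, peak = 103.1 m³/s.
Runoff depth d = ΣQ_DR·Δt / A = 562.0 × 21600 / (674 km²) = 18.01 mm.
The 1-cm UH is the DRH scaled by (10 mm)/d, so U_p = 103.1 × 10/18.01 = 57.2 m³/s.

U_p ≈ 57.2 m³/s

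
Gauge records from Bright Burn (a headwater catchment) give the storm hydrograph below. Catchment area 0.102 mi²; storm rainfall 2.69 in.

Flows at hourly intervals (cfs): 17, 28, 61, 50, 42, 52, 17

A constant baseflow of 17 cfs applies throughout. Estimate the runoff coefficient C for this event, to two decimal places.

C ≈ 0.84

ΣQ_DR = 148.0 cfs; V = ΣQ_DR·Δt = 5.328 × 10^5 ft³.
Runoff depth d = V / A = 2.248 in.
C = d / P = 2.248 / 2.69 = 0.84.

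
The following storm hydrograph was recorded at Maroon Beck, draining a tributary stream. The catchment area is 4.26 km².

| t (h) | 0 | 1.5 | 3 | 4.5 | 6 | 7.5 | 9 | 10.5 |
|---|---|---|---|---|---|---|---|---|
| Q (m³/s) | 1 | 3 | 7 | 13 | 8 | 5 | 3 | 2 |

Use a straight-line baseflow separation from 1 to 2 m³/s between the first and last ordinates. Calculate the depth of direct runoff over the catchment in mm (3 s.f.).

d ≈ 38.0 mm

Direct runoff: 0.00, 1.86, 5.71, 11.57, 6.43, 3.29, 1.14, 0.00 m³/s; ΣQ_DR = 30.00 m³/s.
V = ΣQ_DR · Δt = 30.00 × 5400 s = 1.620 × 10^5 m³.
Over A = 4.26 km², depth = V / A = 38.0 mm.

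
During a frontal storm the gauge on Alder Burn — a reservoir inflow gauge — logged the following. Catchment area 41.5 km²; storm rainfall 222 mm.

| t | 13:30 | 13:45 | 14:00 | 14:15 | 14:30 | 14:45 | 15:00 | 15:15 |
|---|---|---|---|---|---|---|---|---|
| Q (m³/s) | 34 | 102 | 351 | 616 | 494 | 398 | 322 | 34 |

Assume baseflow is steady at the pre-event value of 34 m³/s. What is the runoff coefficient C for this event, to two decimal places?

ΣQ_DR = 2079 m³/s; V = ΣQ_DR·Δt = 1.871 × 10^6 m³.
Runoff depth d = V / A = 45.09 mm.
C = d / P = 45.09 / 222 = 0.20.

C ≈ 0.20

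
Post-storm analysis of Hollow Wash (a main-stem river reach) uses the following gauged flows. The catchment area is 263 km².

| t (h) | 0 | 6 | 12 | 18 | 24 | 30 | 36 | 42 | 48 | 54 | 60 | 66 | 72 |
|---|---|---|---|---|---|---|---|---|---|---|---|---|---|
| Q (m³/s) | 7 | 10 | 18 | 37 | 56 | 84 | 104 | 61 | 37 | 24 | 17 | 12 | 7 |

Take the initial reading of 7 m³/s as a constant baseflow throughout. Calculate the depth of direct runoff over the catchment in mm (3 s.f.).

d ≈ 31.5 mm

Direct runoff: 0.0, 3.0, 11.0, 30.0, 49.0, 77.0, 97.0, 54.0, 30.0, 17.0, 10.0, 5.0, 0.0 m³/s; ΣQ_DR = 383.0 m³/s.
V = ΣQ_DR · Δt = 383.0 × 21600 s = 8.273 × 10^6 m³.
Over A = 263 km², depth = V / A = 31.5 mm.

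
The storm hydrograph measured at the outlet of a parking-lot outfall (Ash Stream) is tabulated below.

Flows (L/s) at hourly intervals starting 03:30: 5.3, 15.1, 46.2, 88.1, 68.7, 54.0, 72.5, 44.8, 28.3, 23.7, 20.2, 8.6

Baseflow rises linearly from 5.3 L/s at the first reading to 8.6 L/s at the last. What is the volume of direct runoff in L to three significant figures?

Direct-runoff ordinates (Q − Q_b): 0.00, 9.50, 40.30, 81.90, 62.20, 47.20, 65.40, 37.40, 20.60, 15.70, 11.90, 0.00 L/s.
ΣQ_DR = 392.1 L/s.
With Δt = 1 h = 3600 s, V = ΣQ_DR · Δt = 392.1 × 3600 = 1.41 × 10^6 L.

V ≈ 1.41 × 10^6 L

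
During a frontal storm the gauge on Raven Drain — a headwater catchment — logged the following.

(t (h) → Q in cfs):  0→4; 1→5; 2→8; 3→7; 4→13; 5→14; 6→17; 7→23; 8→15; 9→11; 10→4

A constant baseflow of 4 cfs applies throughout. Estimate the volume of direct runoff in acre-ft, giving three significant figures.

Direct-runoff ordinates (Q − Q_b): 0.0, 1.0, 4.0, 3.0, 9.0, 10.0, 13.0, 19.0, 11.0, 7.0, 0.0 cfs.
ΣQ_DR = 77.00 cfs.
With Δt = 1 h = 3600 s, V = ΣQ_DR · Δt = 77.00 × 3600 = 2.77 × 10^5 ft³ = 6.36 acre-ft.

V ≈ 6.36 acre-ft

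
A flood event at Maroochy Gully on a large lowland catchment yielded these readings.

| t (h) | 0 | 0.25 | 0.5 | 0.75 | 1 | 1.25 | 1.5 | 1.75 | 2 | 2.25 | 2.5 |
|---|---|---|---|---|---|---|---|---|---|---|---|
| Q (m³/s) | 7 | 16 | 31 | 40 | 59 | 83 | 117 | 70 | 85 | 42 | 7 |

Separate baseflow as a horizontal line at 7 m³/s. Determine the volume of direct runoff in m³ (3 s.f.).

Direct-runoff ordinates (Q − Q_b): 0.0, 9.0, 24.0, 33.0, 52.0, 76.0, 110.0, 63.0, 78.0, 35.0, 0.0 m³/s.
ΣQ_DR = 480.0 m³/s.
With Δt = 0.25 h = 900 s, V = ΣQ_DR · Δt = 480.0 × 900 = 4.32 × 10^5 m³.

V ≈ 4.32 × 10^5 m³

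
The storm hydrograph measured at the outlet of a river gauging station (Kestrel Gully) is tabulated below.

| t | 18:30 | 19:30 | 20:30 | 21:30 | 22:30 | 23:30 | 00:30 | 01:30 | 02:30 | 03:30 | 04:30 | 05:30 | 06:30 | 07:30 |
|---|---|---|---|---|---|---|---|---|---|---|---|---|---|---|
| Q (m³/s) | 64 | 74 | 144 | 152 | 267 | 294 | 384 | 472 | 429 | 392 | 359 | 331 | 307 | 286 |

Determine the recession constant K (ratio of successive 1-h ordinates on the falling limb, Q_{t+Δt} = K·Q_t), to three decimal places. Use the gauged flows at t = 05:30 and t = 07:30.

K ≈ 0.930

Using the recession-limb readings at t = 05:30 and t = 07:30: Q falls from 331 to 286 m³/s over 2 intervals.
K = (Q₂/Q₁)^(1/2) = (286/331)^(1/2) = 0.930.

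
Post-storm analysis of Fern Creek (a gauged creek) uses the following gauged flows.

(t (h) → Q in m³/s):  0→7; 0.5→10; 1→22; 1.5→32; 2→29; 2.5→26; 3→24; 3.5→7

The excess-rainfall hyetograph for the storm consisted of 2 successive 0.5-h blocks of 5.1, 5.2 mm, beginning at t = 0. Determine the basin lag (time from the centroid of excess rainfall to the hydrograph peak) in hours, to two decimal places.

Centroid of excess rainfall: t_c = Σ P_i·t̄_i / ΣP_i = 0.5024 h (block centres at 0.25, 0.75 h).
Hydrograph peak occurs at t = 1.5 h, so basin lag t_L = 1.5 − 0.5024 = 1.00 h.

t_L ≈ 1.00 h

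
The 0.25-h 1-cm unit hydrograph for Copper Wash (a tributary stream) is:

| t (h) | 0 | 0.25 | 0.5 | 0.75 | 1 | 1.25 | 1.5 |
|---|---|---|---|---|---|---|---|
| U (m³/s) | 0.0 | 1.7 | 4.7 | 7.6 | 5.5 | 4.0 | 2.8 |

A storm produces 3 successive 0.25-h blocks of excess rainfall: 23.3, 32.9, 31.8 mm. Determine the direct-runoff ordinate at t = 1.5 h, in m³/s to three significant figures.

Q ≈ 37.2 m³/s

By discrete convolution, Q_j = Σ (P_i / 10 mm) · U_{j−i}.
At t = 1.5 h (j=6): Q = (23.3/10)·2.8 + (32.9/10)·4.0 + (31.8/10)·5.5 = 37.2 m³/s.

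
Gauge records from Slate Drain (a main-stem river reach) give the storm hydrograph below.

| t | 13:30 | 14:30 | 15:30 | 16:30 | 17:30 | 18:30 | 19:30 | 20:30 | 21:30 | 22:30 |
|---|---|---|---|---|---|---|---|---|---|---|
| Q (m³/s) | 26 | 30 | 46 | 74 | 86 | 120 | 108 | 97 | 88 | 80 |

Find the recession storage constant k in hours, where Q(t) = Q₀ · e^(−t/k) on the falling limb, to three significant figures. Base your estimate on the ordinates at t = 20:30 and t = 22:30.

On the falling limb, Q drops from 97 to 80 m³/s between t = 20:30 and t = 22:30 (Δt = 2 h).
k = −Δt / ln(Q₂/Q₁) = −2 / ln(80/97) = 10.4 h.

k ≈ 10.4 h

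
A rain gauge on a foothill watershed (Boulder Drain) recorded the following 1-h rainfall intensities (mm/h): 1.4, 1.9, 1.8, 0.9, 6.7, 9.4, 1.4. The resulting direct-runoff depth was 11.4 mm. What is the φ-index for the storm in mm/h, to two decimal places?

φ ≈ 2.35 mm/h

Only the 2 blocks with intensity above φ contribute runoff: 6.7, 9.4 mm/h.
Σ(I−φ)·Δt = d  ⇒  (6.7+9.4 − 2φ)·1 = 11.4
φ = (16.10 − 11.4/1) / 2 = 2.35 mm/h.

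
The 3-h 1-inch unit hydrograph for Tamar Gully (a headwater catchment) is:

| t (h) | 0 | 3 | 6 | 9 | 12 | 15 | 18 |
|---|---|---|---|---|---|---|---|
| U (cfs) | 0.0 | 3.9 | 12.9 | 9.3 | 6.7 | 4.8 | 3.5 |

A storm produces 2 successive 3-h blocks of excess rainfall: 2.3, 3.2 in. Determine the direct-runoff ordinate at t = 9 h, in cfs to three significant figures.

By discrete convolution, Q_j = Σ (P_i / 1 in) · U_{j−i}.
At t = 9 h (j=3): Q = (2.3/1)·9.3 + (3.2/1)·12.9 = 62.7 cfs.

Q ≈ 62.7 cfs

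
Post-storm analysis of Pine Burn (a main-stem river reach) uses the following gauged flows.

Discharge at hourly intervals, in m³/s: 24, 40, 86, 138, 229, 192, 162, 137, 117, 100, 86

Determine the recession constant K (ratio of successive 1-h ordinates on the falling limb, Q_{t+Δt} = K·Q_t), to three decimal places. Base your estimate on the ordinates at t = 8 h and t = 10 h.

Using the recession-limb readings at t = 8 h and t = 10 h: Q falls from 117 to 86 m³/s over 2 intervals.
K = (Q₂/Q₁)^(1/2) = (86/117)^(1/2) = 0.857.

K ≈ 0.857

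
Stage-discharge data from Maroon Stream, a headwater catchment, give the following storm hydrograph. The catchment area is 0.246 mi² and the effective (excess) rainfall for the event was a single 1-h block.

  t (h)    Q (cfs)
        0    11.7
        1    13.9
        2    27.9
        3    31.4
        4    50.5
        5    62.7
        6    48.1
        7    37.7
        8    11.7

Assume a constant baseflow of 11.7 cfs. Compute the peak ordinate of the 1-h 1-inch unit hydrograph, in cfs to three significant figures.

U_p ≈ 42.5 cfs

Direct runoff: 0.0, 2.2, 16.2, 19.7, 38.8, 51.0, 36.4, 26.0, 0.0 cfs; ΣQ_DR = 190.3 cfs, peak = 51.0 cfs.
Runoff depth d = ΣQ_DR·Δt / A = 190.3 × 3600 / (0.246 mi²) = 1.199 in.
The 1-inch UH is the DRH scaled by (1 in)/d, so U_p = 51.0 × 1/1.199 = 42.5 cfs.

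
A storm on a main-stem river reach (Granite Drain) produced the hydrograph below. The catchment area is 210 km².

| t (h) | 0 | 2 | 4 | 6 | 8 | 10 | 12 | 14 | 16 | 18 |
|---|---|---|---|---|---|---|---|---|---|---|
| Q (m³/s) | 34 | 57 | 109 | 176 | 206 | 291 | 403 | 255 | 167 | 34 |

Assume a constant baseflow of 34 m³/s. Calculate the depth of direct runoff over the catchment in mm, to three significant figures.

d ≈ 47.7 mm

Direct runoff: 0.0, 23.0, 75.0, 142.0, 172.0, 257.0, 369.0, 221.0, 133.0, 0.0 m³/s; ΣQ_DR = 1392 m³/s.
V = ΣQ_DR · Δt = 1392 × 7200 s = 1.002 × 10^7 m³.
Over A = 210 km², depth = V / A = 47.7 mm.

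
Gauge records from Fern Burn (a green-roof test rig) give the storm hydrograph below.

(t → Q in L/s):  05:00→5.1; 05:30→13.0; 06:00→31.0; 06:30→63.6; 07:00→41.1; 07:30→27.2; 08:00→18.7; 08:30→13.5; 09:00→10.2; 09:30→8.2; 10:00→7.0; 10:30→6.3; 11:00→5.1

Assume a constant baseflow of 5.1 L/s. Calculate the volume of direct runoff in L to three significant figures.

Direct-runoff ordinates (Q − Q_b): 0.0, 7.9, 25.9, 58.5, 36.0, 22.1, 13.6, 8.4, 5.1, 3.1, 1.9, 1.2, 0.0 L/s.
ΣQ_DR = 183.7 L/s.
With Δt = 0.5 h = 1800 s, V = ΣQ_DR · Δt = 183.7 × 1800 = 3.31 × 10^5 L.

V ≈ 3.31 × 10^5 L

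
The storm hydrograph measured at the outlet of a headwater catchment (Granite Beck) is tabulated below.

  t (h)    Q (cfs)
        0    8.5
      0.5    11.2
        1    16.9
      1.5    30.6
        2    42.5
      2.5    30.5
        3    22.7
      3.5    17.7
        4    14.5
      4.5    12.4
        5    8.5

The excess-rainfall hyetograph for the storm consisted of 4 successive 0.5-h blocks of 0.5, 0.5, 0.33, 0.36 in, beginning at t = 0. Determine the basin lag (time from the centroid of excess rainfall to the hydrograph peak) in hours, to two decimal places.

Centroid of excess rainfall: t_c = Σ P_i·t̄_i / ΣP_i = 0.9127 h (block centres at 0.25, 0.75, 1.25, 1.75 h).
Hydrograph peak occurs at t = 2 h, so basin lag t_L = 2 − 0.9127 = 1.09 h.

t_L ≈ 1.09 h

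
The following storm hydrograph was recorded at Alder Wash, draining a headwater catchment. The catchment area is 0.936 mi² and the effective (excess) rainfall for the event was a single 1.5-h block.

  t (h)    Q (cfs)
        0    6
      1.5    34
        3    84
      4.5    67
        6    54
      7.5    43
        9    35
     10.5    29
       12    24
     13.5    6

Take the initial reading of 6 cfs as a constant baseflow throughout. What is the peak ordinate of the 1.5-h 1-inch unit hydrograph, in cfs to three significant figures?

Direct runoff: 0.0, 28.0, 78.0, 61.0, 48.0, 37.0, 29.0, 23.0, 18.0, 0.0 cfs; ΣQ_DR = 322.0 cfs, peak = 78.0 cfs.
Runoff depth d = ΣQ_DR·Δt / A = 322.0 × 5400 / (0.936 mi²) = 0.7996 in.
The 1-inch UH is the DRH scaled by (1 in)/d, so U_p = 78.0 × 1/0.7996 = 97.5 cfs.

U_p ≈ 97.5 cfs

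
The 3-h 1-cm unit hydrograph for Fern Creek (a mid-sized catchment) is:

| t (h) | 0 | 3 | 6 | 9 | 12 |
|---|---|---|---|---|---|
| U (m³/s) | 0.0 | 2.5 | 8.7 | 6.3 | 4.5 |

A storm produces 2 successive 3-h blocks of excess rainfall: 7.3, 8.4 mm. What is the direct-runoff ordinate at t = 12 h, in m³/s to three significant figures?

Q ≈ 8.58 m³/s

By discrete convolution, Q_j = Σ (P_i / 10 mm) · U_{j−i}.
At t = 12 h (j=4): Q = (7.3/10)·4.5 + (8.4/10)·6.3 = 8.58 m³/s.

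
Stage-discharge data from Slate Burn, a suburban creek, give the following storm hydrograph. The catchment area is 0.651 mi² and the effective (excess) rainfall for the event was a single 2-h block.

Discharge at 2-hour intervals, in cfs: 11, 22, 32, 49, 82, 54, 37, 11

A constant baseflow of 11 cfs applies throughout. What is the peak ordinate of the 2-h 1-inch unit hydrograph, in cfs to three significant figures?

U_p ≈ 71.0 cfs

Direct runoff: 0.0, 11.0, 21.0, 38.0, 71.0, 43.0, 26.0, 0.0 cfs; ΣQ_DR = 210.0 cfs, peak = 71.0 cfs.
Runoff depth d = ΣQ_DR·Δt / A = 210.0 × 7200 / (0.651 mi²) = 0.9997 in.
The 1-inch UH is the DRH scaled by (1 in)/d, so U_p = 71.0 × 1/0.9997 = 71.0 cfs.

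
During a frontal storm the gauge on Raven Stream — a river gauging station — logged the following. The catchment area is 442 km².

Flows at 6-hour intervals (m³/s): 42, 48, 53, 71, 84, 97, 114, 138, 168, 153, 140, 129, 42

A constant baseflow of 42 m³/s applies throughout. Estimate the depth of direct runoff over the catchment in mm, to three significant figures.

Direct runoff: 0.0, 6.0, 11.0, 29.0, 42.0, 55.0, 72.0, 96.0, 126.0, 111.0, 98.0, 87.0, 0.0 m³/s; ΣQ_DR = 733.0 m³/s.
V = ΣQ_DR · Δt = 733.0 × 21600 s = 1.583 × 10^7 m³.
Over A = 442 km², depth = V / A = 35.8 mm.

d ≈ 35.8 mm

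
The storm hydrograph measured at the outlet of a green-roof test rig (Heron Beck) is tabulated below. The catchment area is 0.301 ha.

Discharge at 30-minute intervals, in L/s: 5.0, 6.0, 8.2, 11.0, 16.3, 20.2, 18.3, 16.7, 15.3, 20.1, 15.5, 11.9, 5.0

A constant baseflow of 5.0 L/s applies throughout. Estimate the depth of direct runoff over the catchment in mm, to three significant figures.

d ≈ 62.5 mm

Direct runoff: 0.0, 1.0, 3.2, 6.0, 11.3, 15.2, 13.3, 11.7, 10.3, 15.1, 10.5, 6.9, 0.0 L/s; ΣQ_DR = 104.5 L/s.
V = ΣQ_DR · Δt = 104.5 × 1800 s = 1.881 × 10^5 L.
Over A = 0.301 ha, depth = V / A = 62.5 mm.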